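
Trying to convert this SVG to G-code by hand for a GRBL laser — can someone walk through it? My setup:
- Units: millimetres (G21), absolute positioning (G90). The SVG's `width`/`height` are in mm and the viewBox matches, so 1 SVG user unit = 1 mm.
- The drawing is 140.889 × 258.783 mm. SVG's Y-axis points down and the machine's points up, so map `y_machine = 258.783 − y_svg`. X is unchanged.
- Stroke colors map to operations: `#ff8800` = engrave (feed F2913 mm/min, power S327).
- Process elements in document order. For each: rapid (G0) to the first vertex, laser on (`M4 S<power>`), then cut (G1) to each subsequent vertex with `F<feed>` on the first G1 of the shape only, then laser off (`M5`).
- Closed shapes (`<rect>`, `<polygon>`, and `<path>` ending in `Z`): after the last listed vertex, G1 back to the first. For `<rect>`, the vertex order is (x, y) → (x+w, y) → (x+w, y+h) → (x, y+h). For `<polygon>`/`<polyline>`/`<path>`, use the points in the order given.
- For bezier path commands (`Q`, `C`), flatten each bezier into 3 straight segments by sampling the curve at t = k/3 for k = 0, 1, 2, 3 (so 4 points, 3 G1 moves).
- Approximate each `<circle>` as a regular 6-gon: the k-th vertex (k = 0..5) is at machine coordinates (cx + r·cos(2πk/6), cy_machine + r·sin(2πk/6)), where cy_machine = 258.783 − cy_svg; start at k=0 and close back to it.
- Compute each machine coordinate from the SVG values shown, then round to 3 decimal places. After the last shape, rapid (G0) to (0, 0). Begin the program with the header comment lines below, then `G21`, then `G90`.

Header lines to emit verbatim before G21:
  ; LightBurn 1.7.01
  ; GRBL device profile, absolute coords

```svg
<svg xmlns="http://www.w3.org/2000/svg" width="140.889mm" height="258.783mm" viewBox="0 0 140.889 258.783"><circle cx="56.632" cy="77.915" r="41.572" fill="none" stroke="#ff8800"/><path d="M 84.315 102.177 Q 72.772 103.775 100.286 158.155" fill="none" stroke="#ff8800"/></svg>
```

viewBox `0 0 140.889 258.783` with mm width/height → 1 unit = 1 mm. Flip: y_m = 258.783 − y_svg.

**Shape 1** — `<circle>` circle, stroke `#ff8800` → engrave (S327, F2913). Machine vertices: (98.204,180.868) → (77.418,216.870) → (35.846,216.870) → (15.060,180.868) → (35.846,144.866) → (77.418,144.866) → (98.204,180.868). Closed: final G1 returns to the first vertex.

**Shape 2** — `<path>` quadratic bezier, stroke `#ff8800` → engrave (S327, F2913). Control points (SVG): P0=(84.315,102.177), P1=(72.772,103.775), P2=(100.286,158.155); sampled at t=k/3. Machine vertices: (84.315,156.606) → (80.959,149.676) → (86.283,131.017) → (100.286,100.628). Open path.

; LightBurn 1.7.01
; GRBL device profile, absolute coords
G21
G90
G0 X98.204 Y180.868
M4 S327
G1 X77.418 Y216.870 F2913
G1 X35.846 Y216.870
G1 X15.060 Y180.868
G1 X35.846 Y144.866
G1 X77.418 Y144.866
G1 X98.204 Y180.868
M5
G0 X84.315 Y156.606
M4 S327
G1 X80.959 Y149.676 F2913
G1 X86.283 Y131.017
G1 X100.286 Y100.628
M5
G0 X0.000 Y0.000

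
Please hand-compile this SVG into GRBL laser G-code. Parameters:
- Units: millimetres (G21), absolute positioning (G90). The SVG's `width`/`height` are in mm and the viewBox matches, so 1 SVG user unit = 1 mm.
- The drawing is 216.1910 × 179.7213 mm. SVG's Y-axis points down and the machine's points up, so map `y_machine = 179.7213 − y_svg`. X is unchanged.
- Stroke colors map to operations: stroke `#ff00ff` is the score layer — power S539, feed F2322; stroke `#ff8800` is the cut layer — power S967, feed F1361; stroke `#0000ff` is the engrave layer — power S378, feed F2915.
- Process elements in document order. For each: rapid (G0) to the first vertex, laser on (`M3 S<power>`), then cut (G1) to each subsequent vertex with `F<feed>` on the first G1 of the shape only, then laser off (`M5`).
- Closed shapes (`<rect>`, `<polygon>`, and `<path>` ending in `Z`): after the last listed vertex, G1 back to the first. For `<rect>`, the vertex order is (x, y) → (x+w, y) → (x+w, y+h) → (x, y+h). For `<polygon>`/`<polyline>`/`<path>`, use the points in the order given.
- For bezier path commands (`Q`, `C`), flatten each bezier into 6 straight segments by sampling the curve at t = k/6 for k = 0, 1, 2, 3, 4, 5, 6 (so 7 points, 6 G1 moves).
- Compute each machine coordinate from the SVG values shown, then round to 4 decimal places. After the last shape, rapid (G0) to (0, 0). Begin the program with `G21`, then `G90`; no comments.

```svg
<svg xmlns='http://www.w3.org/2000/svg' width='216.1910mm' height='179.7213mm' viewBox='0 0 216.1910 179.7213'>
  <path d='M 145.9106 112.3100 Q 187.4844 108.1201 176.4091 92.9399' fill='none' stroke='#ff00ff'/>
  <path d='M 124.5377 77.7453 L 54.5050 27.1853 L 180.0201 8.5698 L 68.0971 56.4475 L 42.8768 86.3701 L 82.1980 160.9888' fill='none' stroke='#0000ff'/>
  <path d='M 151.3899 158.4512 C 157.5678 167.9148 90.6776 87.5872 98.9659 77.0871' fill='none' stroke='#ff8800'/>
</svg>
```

G21
G90
G0 X145.9106 Y67.4113
M3 S539
G1 X158.3061 Y69.1132 F2322
G1 X167.7766 Y71.4257
G1 X174.3221 Y74.3488
G1 X177.9427 Y77.8824
G1 X178.6384 Y82.0266
G1 X176.4091 Y86.7814
M5
G0 X124.5377 Y101.9760
M3 S378
G1 X54.5050 Y152.5360 F2915
G1 X180.0201 Y171.1515
G1 X68.0971 Y123.2738
G1 X42.8768 Y93.3512
G1 X82.1980 Y18.7325
M5
G0 X151.3899 Y21.2701
M3 S967
G1 X149.0762 Y23.2819 F1361
G1 X138.7024 Y35.8251
G1 X124.3865 Y54.4658
G1 X110.2465 Y74.7701
G1 X100.4003 Y92.3042
G1 X98.9659 Y102.6342
M5
G0 X0.0000 Y0.0000

1 u = 1 mm; y_m = 179.7213 − y.

[1] `<path>` quadratic bezier, #ff00ff→score S539 F2322: (145.9106,67.4113) → (158.3061,69.1132) → (167.7766,71.4257) → (174.3221,74.3488) → (177.9427,77.8824) → (178.6384,82.0266) → (176.4091,86.7814)

[2] `<path>` open polyline, #0000ff→engrave S378 F2915: (124.5377,101.9760) → (54.5050,152.5360) → (180.0201,171.1515) → (68.0971,123.2738) → (42.8768,93.3512) → (82.1980,18.7325)

[3] `<path>` cubic bezier, #ff8800→cut S967 F1361: (151.3899,21.2701) → (149.0762,23.2819) → (138.7024,35.8251) → (124.3865,54.4658) → (110.2465,74.7701) → (100.4003,92.3042) → (98.9659,102.6342)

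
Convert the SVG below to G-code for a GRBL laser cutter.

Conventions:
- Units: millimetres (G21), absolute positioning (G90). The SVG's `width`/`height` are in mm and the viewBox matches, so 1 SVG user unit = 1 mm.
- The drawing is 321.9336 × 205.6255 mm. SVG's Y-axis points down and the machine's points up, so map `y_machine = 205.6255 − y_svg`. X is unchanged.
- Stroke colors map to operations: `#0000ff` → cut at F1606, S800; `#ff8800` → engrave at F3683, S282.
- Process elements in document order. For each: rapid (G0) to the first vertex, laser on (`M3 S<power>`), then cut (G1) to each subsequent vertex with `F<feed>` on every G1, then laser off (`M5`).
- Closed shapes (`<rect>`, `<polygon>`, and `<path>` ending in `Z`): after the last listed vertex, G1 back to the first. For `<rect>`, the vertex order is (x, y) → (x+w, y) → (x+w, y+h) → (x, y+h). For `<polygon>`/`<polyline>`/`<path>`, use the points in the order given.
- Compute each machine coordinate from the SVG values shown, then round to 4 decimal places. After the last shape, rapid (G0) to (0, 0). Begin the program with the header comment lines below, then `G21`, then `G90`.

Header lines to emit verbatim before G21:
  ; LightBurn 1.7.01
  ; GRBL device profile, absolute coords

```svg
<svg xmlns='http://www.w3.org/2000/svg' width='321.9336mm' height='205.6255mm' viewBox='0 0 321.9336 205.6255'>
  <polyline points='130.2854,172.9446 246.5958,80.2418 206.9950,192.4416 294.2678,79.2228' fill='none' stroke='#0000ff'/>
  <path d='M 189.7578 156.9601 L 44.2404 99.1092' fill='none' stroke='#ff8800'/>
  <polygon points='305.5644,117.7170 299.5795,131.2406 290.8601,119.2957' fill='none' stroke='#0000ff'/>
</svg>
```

; LightBurn 1.7.01
; GRBL device profile, absolute coords
G21
G90
G0 X130.2854 Y32.6809
M3 S800
G1 X246.5958 Y125.3837 F1606
G1 X206.9950 Y13.1839 F1606
G1 X294.2678 Y126.4027 F1606
M5
G0 X189.7578 Y48.6654
M3 S282
G1 X44.2404 Y106.5163 F3683
M5
G0 X305.5644 Y87.9085
M3 S800
G1 X299.5795 Y74.3849 F1606
G1 X290.8601 Y86.3298 F1606
G1 X305.5644 Y87.9085 F1606
M5
G0 X0.0000 Y0.0000

Since the viewBox matches the mm dimensions, user units are millimetres directly. The only transform is the Y-flip y_m = 205.6255 − y_svg.

Shape 1 is a open polyline drawn with `<polyline>`. Its stroke #0000ff means cut at S800, F1606. After flipping Y the toolpath is (130.2854,32.6809) → (246.5958,125.3837) → (206.9950,13.1839) → (294.2678,126.4027).

Shape 2 is a line segment drawn with `<path>`. Its stroke #ff8800 means engrave at S282, F3683. After flipping Y the toolpath is (189.7578,48.6654) → (44.2404,106.5163).

Shape 3 is a regular polygon drawn with `<polygon>`. Its stroke #0000ff means cut at S800, F1606. After flipping Y the toolpath is (305.5644,87.9085) → (299.5795,74.3849) → (290.8601,86.3298) → (305.5644,87.9085), returning to the start.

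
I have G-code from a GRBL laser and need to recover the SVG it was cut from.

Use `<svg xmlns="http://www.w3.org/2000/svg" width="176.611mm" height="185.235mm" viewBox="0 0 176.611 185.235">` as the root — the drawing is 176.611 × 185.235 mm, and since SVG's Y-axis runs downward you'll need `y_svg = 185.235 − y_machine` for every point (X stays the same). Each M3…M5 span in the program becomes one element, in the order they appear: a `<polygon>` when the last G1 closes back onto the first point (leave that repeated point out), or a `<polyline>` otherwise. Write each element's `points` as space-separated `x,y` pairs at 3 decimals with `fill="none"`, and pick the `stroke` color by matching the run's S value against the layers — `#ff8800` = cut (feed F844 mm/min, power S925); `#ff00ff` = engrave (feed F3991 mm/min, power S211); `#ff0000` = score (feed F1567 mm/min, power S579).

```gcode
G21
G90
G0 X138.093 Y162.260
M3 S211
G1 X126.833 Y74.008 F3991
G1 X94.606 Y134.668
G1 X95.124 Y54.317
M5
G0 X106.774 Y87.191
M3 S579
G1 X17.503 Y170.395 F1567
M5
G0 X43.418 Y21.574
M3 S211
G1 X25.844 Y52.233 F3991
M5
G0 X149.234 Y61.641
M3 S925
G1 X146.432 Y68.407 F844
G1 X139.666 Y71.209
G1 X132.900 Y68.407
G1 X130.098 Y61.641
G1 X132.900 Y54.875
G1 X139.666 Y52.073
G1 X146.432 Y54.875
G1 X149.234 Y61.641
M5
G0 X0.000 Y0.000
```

Each laser-on run becomes one SVG element. Flip Y back into SVG space with y_svg = 185.235 − y_machine.

Run 1: S211 ⇒ engrave layer `#ff00ff`. The run is open, so emit a `<polyline>` with points (Y-flipped): 138.093,22.975 126.833,111.227 94.606,50.567 95.124,130.918.

Run 2: power S579 maps to stroke `#ff0000` (score). The run is open, so emit a `<polyline>` with points (Y-flipped): 106.774,98.044 17.503,14.840.

Run 3: power S211 maps to stroke `#ff00ff` (engrave). The run is open, so emit a `<polyline>` with points (Y-flipped): 43.418,163.661 25.844,133.002.

Run 4: power S925 maps to stroke `#ff8800` (cut). The run returns to its start, so emit a `<polygon>` with points (Y-flipped): 149.234,123.594 146.432,116.828 139.666,114.026 132.900,116.828 130.098,123.594 132.900,130.360 139.666,133.162 146.432,130.360.

<svg xmlns="http://www.w3.org/2000/svg" width="176.611mm" height="185.235mm" viewBox="0 0 176.611 185.235">
  <polyline points="138.093,22.975 126.833,111.227 94.606,50.567 95.124,130.918" fill="none" stroke="#ff00ff"/>
  <polyline points="106.774,98.044 17.503,14.840" fill="none" stroke="#ff0000"/>
  <polyline points="43.418,163.661 25.844,133.002" fill="none" stroke="#ff00ff"/>
  <polygon points="149.234,123.594 146.432,116.828 139.666,114.026 132.900,116.828 130.098,123.594 132.900,130.360 139.666,133.162 146.432,130.360" fill="none" stroke="#ff8800"/>
</svg>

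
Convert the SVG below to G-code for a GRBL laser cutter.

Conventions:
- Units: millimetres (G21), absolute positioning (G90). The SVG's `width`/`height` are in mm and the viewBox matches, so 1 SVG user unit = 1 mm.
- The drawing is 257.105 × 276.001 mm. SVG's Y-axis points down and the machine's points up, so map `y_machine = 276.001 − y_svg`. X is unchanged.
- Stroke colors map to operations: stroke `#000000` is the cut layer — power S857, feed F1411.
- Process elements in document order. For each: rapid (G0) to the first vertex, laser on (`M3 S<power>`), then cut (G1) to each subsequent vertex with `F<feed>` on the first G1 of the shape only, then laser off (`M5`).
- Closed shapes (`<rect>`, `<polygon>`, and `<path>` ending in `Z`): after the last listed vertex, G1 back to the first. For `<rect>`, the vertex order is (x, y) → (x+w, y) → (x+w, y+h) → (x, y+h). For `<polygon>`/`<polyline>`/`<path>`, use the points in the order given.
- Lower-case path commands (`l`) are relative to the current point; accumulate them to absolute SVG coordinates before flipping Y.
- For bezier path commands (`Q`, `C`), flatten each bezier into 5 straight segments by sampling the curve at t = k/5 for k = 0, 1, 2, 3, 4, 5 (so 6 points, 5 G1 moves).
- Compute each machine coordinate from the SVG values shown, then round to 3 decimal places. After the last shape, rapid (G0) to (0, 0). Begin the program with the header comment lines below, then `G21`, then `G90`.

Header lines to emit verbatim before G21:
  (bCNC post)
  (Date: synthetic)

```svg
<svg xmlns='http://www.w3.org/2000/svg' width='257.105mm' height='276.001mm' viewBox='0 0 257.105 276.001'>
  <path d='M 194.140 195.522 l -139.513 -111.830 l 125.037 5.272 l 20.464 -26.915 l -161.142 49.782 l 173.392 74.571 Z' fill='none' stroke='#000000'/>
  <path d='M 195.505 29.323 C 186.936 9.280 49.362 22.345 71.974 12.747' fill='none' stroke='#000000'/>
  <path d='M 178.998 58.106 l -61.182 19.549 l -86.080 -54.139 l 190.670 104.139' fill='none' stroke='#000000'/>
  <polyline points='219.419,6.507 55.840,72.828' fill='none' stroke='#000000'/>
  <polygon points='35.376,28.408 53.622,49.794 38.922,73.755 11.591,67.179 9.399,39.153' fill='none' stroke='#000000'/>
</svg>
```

(bCNC post)
(Date: synthetic)
G21
G90
G0 X194.140 Y80.479
M3 S857
G1 X54.627 Y192.309 F1411
G1 X179.664 Y187.037
G1 X200.128 Y213.952
G1 X38.986 Y164.170
G1 X212.378 Y89.599
G1 X194.140 Y80.479
M5
G0 X195.505 Y246.678
M3 S857
G1 X177.197 Y255.177 F1411
G1 X141.808 Y258.407
G1 X103.221 Y259.045
G1 X75.316 Y259.769
G1 X71.974 Y263.254
M5
G0 X178.998 Y217.895
M3 S857
G1 X117.816 Y198.346 F1411
G1 X31.736 Y252.485
G1 X222.406 Y148.346
M5
G0 X219.419 Y269.494
M3 S857
G1 X55.840 Y203.173 F1411
M5
G0 X35.376 Y247.593
M3 S857
G1 X53.622 Y226.207 F1411
G1 X38.922 Y202.246
G1 X11.591 Y208.822
G1 X9.399 Y236.848
G1 X35.376 Y247.593
M5
G0 X0.000 Y0.000

viewBox `0 0 257.105 276.001` with mm width/height → 1 unit = 1 mm. Flip: y_m = 276.001 − y_svg.

**Shape 1** — `<path>` closed polygon, stroke `#000000` → cut (S857, F1411). Machine vertices: (194.140,80.479) → (54.627,192.309) → (179.664,187.037) → (200.128,213.952) → (38.986,164.170) → (212.378,89.599) → (194.140,80.479). Closed: final G1 returns to the first vertex.

**Shape 2** — `<path>` cubic bezier, stroke `#000000` → cut (S857, F1411). Control points (SVG): P0=(195.505,29.323), P1=(186.936,9.280), P2=(49.362,22.345), P3=(71.974,12.747); sampled at t=k/5. Machine vertices: (195.505,246.678) → (177.197,255.177) → (141.808,258.407) → (103.221,259.045) → (75.316,259.769) → (71.974,263.254). Open path.

**Shape 3** — `<path>` open polyline, stroke `#000000` → cut (S857, F1411). Machine vertices: (178.998,217.895) → (117.816,198.346) → (31.736,252.485) → (222.406,148.346). Open path.

**Shape 4** — `<polyline>` line segment, stroke `#000000` → cut (S857, F1411). Machine vertices: (219.419,269.494) → (55.840,203.173). Open path.

**Shape 5** — `<polygon>` regular polygon, stroke `#000000` → cut (S857, F1411). Machine vertices: (35.376,247.593) → (53.622,226.207) → (38.922,202.246) → (11.591,208.822) → (9.399,236.848) → (35.376,247.593). Closed: final G1 returns to the first vertex.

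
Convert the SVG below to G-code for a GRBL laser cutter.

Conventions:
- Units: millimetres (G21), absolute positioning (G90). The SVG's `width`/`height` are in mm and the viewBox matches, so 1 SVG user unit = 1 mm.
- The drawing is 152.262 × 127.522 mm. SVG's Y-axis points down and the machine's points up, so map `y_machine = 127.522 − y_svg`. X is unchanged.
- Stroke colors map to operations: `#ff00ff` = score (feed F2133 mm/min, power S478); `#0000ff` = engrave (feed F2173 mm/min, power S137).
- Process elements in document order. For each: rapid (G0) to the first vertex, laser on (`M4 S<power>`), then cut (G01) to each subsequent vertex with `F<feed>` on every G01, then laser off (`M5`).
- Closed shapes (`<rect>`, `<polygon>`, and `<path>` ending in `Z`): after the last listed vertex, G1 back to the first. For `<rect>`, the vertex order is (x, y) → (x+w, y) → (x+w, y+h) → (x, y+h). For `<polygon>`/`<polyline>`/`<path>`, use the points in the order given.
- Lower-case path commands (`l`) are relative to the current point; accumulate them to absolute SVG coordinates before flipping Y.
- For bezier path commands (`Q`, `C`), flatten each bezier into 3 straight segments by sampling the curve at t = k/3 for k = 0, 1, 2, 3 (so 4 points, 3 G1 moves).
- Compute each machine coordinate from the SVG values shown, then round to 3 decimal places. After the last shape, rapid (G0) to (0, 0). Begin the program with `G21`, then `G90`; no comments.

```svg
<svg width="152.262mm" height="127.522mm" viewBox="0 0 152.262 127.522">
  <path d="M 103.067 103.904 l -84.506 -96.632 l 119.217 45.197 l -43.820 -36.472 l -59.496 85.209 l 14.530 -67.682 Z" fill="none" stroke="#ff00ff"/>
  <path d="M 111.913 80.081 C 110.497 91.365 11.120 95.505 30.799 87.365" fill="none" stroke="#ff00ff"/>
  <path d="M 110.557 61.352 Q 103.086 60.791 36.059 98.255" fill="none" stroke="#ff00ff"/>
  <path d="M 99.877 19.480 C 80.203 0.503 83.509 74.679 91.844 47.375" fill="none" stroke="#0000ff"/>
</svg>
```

G21
G90
G0 X103.067 Y23.618
M4 S478
G01 X18.561 Y120.250 F2133
G01 X137.778 Y75.053 F2133
G01 X93.958 Y111.525 F2133
G01 X34.462 Y26.316 F2133
G01 X48.992 Y93.998 F2133
G01 X103.067 Y23.618 F2133
M5
G0 X111.913 Y47.441
M4 S478
G01 X85.881 Y38.729 F2133
G01 X42.768 Y35.920 F2133
G01 X30.799 Y40.157 F2133
M5
G0 X110.557 Y66.170
M4 S478
G01 X98.959 Y62.319 F2133
G01 X74.126 Y50.018 F2133
G01 X36.059 Y29.267 F2133
M5
G0 X99.877 Y108.042
M4 S137
G01 X87.198 Y103.177 F2173
G01 X85.850 Y79.461 F2173
G01 X91.844 Y80.147 F2173
M5
G0 X0.000 Y0.000

Since the viewBox matches the mm dimensions, user units are millimetres directly. The only transform is the Y-flip y_m = 127.522 − y_svg.

Shape 1 is a closed polygon drawn with `<path>`. Its stroke #ff00ff means score at S478, F2133. After flipping Y the toolpath is (103.067,23.618) → (18.561,120.250) → (137.778,75.053) → (93.958,111.525) → (34.462,26.316) → (48.992,93.998) → (103.067,23.618), returning to the start.

Shape 2 is a cubic bezier drawn with `<path>`. Its stroke #ff00ff means score at S478, F2133. After flipping Y the toolpath is (111.913,47.441) → (85.881,38.729) → (42.768,35.920) → (30.799,40.157).

Shape 3 is a quadratic bezier drawn with `<path>`. Its stroke #ff00ff means score at S478, F2133. After flipping Y the toolpath is (110.557,66.170) → (98.959,62.319) → (74.126,50.018) → (36.059,29.267).

Shape 4 is a cubic bezier drawn with `<path>`. Its stroke #0000ff means engrave at S137, F2173. After flipping Y the toolpath is (99.877,108.042) → (87.198,103.177) → (85.850,79.461) → (91.844,80.147).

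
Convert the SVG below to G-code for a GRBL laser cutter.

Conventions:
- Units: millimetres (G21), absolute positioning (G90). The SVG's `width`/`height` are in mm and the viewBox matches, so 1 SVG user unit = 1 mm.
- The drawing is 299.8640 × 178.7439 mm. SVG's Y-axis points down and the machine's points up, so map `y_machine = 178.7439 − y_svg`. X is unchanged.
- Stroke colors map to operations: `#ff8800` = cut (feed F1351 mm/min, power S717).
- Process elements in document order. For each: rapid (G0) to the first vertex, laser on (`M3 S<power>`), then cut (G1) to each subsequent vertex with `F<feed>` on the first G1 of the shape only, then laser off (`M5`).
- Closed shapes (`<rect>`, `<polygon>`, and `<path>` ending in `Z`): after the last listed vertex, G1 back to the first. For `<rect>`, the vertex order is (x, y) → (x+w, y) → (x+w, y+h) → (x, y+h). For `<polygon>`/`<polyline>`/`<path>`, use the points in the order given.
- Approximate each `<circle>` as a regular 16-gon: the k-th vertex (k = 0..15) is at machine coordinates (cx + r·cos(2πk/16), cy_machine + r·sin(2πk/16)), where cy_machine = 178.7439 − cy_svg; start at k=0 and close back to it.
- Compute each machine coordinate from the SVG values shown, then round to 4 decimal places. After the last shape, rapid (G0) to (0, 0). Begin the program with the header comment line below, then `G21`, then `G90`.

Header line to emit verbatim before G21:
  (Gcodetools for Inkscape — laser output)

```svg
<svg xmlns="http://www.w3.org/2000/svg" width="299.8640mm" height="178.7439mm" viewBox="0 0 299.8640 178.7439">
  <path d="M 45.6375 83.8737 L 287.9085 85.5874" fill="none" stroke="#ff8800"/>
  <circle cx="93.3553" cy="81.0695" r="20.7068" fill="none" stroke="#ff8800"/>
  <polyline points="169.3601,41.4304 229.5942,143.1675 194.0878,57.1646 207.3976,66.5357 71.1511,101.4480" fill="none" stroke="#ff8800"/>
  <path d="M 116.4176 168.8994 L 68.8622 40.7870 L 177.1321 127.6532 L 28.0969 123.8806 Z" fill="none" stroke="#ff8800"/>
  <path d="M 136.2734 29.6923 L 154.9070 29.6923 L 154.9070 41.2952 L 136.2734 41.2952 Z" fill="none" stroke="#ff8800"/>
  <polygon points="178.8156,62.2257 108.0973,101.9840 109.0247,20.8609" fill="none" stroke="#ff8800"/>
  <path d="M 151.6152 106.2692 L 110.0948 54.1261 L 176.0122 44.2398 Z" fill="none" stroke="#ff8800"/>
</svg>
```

1 u = 1 mm; y_m = 178.7439 − y.

[1] `<path>` line segment, #ff8800→cut S717 F1351: (45.6375,94.8702) → (287.9085,93.1565)

[2] `<circle>` circle, #ff8800→cut S717 F1351: (114.0621,97.6744) → (112.4859,105.5985) → (107.9972,112.3163) → (101.2794,116.8050) → (93.3553,118.3812) → (85.4312,116.8050) → (78.7134,112.3163) → (74.2247,105.5985) → (72.6485,97.6744) → (74.2247,89.7503) → (78.7134,83.0325) → (85.4312,78.5438) → (93.3553,76.9676) → (101.2794,78.5438) → (107.9972,83.0325) → (112.4859,89.7503) → (114.0621,97.6744) (closed)

[3] `<polyline>` open polyline, #ff8800→cut S717 F1351: (169.3601,137.3135) → (229.5942,35.5764) → (194.0878,121.5793) → (207.3976,112.2082) → (71.1511,77.2959)

[4] `<path>` closed polygon, #ff8800→cut S717 F1351: (116.4176,9.8445) → (68.8622,137.9569) → (177.1321,51.0907) → (28.0969,54.8633) → (116.4176,9.8445) (closed)

[5] `<path>` rectangle, #ff8800→cut S717 F1351: (136.2734,149.0516) → (154.9070,149.0516) → (154.9070,137.4487) → (136.2734,137.4487) → (136.2734,149.0516) (closed)

[6] `<polygon>` regular polygon, #ff8800→cut S717 F1351: (178.8156,116.5182) → (108.0973,76.7599) → (109.0247,157.8830) → (178.8156,116.5182) (closed)

[7] `<path>` regular polygon, #ff8800→cut S717 F1351: (151.6152,72.4747) → (110.0948,124.6178) → (176.0122,134.5041) → (151.6152,72.4747) (closed)

(Gcodetools for Inkscape — laser output)
G21
G90
G0 X45.6375 Y94.8702
M3 S717
G1 X287.9085 Y93.1565 F1351
M5
G0 X114.0621 Y97.6744
M3 S717
G1 X112.4859 Y105.5985 F1351
G1 X107.9972 Y112.3163
G1 X101.2794 Y116.8050
G1 X93.3553 Y118.3812
G1 X85.4312 Y116.8050
G1 X78.7134 Y112.3163
G1 X74.2247 Y105.5985
G1 X72.6485 Y97.6744
G1 X74.2247 Y89.7503
G1 X78.7134 Y83.0325
G1 X85.4312 Y78.5438
G1 X93.3553 Y76.9676
G1 X101.2794 Y78.5438
G1 X107.9972 Y83.0325
G1 X112.4859 Y89.7503
G1 X114.0621 Y97.6744
M5
G0 X169.3601 Y137.3135
M3 S717
G1 X229.5942 Y35.5764 F1351
G1 X194.0878 Y121.5793
G1 X207.3976 Y112.2082
G1 X71.1511 Y77.2959
M5
G0 X116.4176 Y9.8445
M3 S717
G1 X68.8622 Y137.9569 F1351
G1 X177.1321 Y51.0907
G1 X28.0969 Y54.8633
G1 X116.4176 Y9.8445
M5
G0 X136.2734 Y149.0516
M3 S717
G1 X154.9070 Y149.0516 F1351
G1 X154.9070 Y137.4487
G1 X136.2734 Y137.4487
G1 X136.2734 Y149.0516
M5
G0 X178.8156 Y116.5182
M3 S717
G1 X108.0973 Y76.7599 F1351
G1 X109.0247 Y157.8830
G1 X178.8156 Y116.5182
M5
G0 X151.6152 Y72.4747
M3 S717
G1 X110.0948 Y124.6178 F1351
G1 X176.0122 Y134.5041
G1 X151.6152 Y72.4747
M5
G0 X0.0000 Y0.0000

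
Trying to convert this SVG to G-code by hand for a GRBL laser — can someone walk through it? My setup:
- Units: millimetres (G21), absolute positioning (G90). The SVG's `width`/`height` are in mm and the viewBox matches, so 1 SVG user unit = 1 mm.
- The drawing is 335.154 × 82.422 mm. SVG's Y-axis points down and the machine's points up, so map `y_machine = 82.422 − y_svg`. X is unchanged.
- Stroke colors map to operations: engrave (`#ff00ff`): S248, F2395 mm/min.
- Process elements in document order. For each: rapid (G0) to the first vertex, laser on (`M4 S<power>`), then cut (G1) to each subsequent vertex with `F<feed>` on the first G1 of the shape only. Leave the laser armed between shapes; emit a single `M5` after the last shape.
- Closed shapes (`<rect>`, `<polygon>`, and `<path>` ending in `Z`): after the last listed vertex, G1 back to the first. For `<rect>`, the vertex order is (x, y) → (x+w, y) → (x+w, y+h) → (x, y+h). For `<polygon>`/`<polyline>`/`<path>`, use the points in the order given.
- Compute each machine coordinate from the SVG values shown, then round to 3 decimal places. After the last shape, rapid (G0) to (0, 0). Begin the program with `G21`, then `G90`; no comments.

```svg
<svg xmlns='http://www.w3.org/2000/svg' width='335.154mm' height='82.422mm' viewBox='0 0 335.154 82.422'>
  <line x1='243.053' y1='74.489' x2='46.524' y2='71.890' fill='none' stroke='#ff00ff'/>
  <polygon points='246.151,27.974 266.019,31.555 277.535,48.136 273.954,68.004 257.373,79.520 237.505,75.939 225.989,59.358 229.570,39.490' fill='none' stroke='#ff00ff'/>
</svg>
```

G21
G90
G0 X243.053 Y7.933
M4 S248
G1 X46.524 Y10.532 F2395
G0 X246.151 Y54.448
M4 S248
G1 X266.019 Y50.867 F2395
G1 X277.535 Y34.286
G1 X273.954 Y14.418
G1 X257.373 Y2.902
G1 X237.505 Y6.483
G1 X225.989 Y23.064
G1 X229.570 Y42.932
G1 X246.151 Y54.448
M5
G0 X0.000 Y0.000

1 u = 1 mm; y_m = 82.422 − y.

[1] `<line>` line segment, #ff00ff→engrave S248 F2395: (243.053,7.933) → (46.524,10.532)

[2] `<polygon>` regular polygon, #ff00ff→engrave S248 F2395: (246.151,54.448) → (266.019,50.867) → (277.535,34.286) → (273.954,14.418) → (257.373,2.902) → (237.505,6.483) → (225.989,23.064) → (229.570,42.932) → (246.151,54.448) (closed)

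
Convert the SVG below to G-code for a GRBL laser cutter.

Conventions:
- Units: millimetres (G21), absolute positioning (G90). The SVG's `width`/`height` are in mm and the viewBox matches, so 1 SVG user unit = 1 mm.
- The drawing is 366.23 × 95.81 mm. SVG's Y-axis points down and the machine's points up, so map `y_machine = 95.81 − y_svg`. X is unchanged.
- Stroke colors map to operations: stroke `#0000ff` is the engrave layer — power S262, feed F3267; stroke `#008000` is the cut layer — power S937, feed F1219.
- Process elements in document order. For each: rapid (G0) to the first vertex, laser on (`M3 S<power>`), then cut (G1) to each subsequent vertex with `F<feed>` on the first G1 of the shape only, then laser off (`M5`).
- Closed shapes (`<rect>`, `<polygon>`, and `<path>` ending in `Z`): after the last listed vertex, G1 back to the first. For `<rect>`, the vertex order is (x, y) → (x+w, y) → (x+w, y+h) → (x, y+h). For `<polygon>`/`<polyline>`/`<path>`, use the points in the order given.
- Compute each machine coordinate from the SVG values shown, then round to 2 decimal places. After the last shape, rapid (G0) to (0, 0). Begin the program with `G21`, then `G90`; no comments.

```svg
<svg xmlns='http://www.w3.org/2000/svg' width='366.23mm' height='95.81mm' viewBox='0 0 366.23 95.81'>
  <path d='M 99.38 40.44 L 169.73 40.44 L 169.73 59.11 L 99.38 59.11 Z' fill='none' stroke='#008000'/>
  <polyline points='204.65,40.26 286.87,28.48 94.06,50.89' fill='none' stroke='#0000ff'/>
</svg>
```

G21
G90
G0 X99.38 Y55.37
M3 S937
G1 X169.73 Y55.37 F1219
G1 X169.73 Y36.70
G1 X99.38 Y36.70
G1 X99.38 Y55.37
M5
G0 X204.65 Y55.55
M3 S262
G1 X286.87 Y67.33 F3267
G1 X94.06 Y44.92
M5
G0 X0.00 Y0.00

viewBox `0 0 366.23 95.81` with mm width/height → 1 unit = 1 mm. Flip: y_m = 95.81 − y_svg.

**Shape 1** — `<path>` rectangle, stroke `#008000` → cut (S937, F1219). Machine vertices: (99.38,55.37) → (169.73,55.37) → (169.73,36.70) → (99.38,36.70) → (99.38,55.37). Closed: final G1 returns to the first vertex.

**Shape 2** — `<polyline>` open polyline, stroke `#0000ff` → engrave (S262, F3267). Machine vertices: (204.65,55.55) → (286.87,67.33) → (94.06,44.92). Open path.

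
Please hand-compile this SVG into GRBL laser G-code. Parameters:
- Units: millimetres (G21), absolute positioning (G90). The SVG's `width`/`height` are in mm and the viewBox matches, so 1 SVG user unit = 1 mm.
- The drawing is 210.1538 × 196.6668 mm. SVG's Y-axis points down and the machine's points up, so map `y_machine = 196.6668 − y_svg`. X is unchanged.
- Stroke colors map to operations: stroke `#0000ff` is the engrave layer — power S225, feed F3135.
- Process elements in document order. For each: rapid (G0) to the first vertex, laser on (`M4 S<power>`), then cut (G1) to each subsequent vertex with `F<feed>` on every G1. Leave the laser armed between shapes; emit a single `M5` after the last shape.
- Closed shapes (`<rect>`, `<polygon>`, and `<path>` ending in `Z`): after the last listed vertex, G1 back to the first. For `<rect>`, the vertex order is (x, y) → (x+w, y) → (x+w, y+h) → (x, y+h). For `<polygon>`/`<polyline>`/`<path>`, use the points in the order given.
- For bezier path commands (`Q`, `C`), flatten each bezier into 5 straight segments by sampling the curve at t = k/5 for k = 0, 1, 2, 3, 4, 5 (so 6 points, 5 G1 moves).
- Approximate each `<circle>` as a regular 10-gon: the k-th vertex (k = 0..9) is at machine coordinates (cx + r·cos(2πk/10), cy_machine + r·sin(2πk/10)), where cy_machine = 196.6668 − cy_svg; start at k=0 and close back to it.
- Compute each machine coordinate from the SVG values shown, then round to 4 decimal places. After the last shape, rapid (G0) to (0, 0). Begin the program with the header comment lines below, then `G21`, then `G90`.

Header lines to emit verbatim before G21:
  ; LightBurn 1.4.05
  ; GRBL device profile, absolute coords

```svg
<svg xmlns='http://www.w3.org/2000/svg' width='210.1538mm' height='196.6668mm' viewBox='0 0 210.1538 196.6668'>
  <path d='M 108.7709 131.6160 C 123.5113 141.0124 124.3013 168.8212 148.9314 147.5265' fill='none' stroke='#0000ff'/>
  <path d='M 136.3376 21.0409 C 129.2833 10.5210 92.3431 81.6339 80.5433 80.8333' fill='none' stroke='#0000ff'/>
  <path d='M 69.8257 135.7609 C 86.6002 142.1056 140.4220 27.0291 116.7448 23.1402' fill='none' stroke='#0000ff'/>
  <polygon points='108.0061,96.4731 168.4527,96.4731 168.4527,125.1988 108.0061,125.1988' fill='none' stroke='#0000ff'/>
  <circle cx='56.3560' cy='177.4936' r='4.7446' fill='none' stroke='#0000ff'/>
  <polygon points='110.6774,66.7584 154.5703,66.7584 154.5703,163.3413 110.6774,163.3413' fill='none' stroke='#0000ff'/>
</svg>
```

; LightBurn 1.4.05
; GRBL device profile, absolute coords
G21
G90
G0 X108.7709 Y65.0508
M4 S225
G1 X116.2434 Y57.7436 F3135
G1 X122.1818 Y49.2582 F3135
G1 X128.3999 Y42.8353 F3135
G1 X136.7118 Y41.7158 F3135
G1 X148.9314 Y49.1403 F3135
G0 X136.3376 Y175.6259
M4 S225
G1 X128.9589 Y173.3703 F3135
G1 X117.0489 Y158.8930 F3135
G1 X103.2488 Y139.5643 F3135
G1 X90.1998 Y122.7544 F3135
G1 X80.5433 Y115.8335 F3135
G0 X69.8257 Y60.9059
M4 S225
G1 X83.4197 Y69.8088 F3135
G1 X100.4068 Y96.6875 F3135
G1 X115.2889 Y130.3768 F3135
G1 X122.5676 Y159.7116 F3135
G1 X116.7448 Y173.5266 F3135
G0 X108.0061 Y100.1937
M4 S225
G1 X168.4527 Y100.1937 F3135
G1 X168.4527 Y71.4680 F3135
G1 X108.0061 Y71.4680 F3135
G1 X108.0061 Y100.1937 F3135
G0 X61.1006 Y19.1732
M4 S225
G1 X60.1945 Y21.9620 F3135
G1 X57.8222 Y23.6856 F3135
G1 X54.8898 Y23.6856 F3135
G1 X52.5175 Y21.9620 F3135
G1 X51.6114 Y19.1732 F3135
G1 X52.5175 Y16.3844 F3135
G1 X54.8898 Y14.6608 F3135
G1 X57.8222 Y14.6608 F3135
G1 X60.1945 Y16.3844 F3135
G1 X61.1006 Y19.1732 F3135
G0 X110.6774 Y129.9084
M4 S225
G1 X154.5703 Y129.9084 F3135
G1 X154.5703 Y33.3255 F3135
G1 X110.6774 Y33.3255 F3135
G1 X110.6774 Y129.9084 F3135
M5
G0 X0.0000 Y0.0000

Since the viewBox matches the mm dimensions, user units are millimetres directly. The only transform is the Y-flip y_m = 196.6668 − y_svg.

Shape 1 is a cubic bezier drawn with `<path>`. Its stroke #0000ff means engrave at S225, F3135. After flipping Y the toolpath is (108.7709,65.0508) → (116.2434,57.7436) → (122.1818,49.2582) → (128.3999,42.8353) → (136.7118,41.7158) → (148.9314,49.1403).

Shape 2 is a cubic bezier drawn with `<path>`. Its stroke #0000ff means engrave at S225, F3135. After flipping Y the toolpath is (136.3376,175.6259) → (128.9589,173.3703) → (117.0489,158.8930) → (103.2488,139.5643) → (90.1998,122.7544) → (80.5433,115.8335).

Shape 3 is a cubic bezier drawn with `<path>`. Its stroke #0000ff means engrave at S225, F3135. After flipping Y the toolpath is (69.8257,60.9059) → (83.4197,69.8088) → (100.4068,96.6875) → (115.2889,130.3768) → (122.5676,159.7116) → (116.7448,173.5266).

Shape 4 is a rectangle drawn with `<polygon>`. Its stroke #0000ff means engrave at S225, F3135. After flipping Y the toolpath is (108.0061,100.1937) → (168.4527,100.1937) → (168.4527,71.4680) → (108.0061,71.4680) → (108.0061,100.1937), returning to the start.

Shape 5 is a circle drawn with `<circle>`. Its stroke #0000ff means engrave at S225, F3135. After flipping Y the toolpath is (61.1006,19.1732) → (60.1945,21.9620) → (57.8222,23.6856) → (54.8898,23.6856) → (52.5175,21.9620) → (51.6114,19.1732) → (52.5175,16.3844) → (54.8898,14.6608) → (57.8222,14.6608) → (60.1945,16.3844) → (61.1006,19.1732), returning to the start.

Shape 6 is a rectangle drawn with `<polygon>`. Its stroke #0000ff means engrave at S225, F3135. After flipping Y the toolpath is (110.6774,129.9084) → (154.5703,129.9084) → (154.5703,33.3255) → (110.6774,33.3255) → (110.6774,129.9084), returning to the start.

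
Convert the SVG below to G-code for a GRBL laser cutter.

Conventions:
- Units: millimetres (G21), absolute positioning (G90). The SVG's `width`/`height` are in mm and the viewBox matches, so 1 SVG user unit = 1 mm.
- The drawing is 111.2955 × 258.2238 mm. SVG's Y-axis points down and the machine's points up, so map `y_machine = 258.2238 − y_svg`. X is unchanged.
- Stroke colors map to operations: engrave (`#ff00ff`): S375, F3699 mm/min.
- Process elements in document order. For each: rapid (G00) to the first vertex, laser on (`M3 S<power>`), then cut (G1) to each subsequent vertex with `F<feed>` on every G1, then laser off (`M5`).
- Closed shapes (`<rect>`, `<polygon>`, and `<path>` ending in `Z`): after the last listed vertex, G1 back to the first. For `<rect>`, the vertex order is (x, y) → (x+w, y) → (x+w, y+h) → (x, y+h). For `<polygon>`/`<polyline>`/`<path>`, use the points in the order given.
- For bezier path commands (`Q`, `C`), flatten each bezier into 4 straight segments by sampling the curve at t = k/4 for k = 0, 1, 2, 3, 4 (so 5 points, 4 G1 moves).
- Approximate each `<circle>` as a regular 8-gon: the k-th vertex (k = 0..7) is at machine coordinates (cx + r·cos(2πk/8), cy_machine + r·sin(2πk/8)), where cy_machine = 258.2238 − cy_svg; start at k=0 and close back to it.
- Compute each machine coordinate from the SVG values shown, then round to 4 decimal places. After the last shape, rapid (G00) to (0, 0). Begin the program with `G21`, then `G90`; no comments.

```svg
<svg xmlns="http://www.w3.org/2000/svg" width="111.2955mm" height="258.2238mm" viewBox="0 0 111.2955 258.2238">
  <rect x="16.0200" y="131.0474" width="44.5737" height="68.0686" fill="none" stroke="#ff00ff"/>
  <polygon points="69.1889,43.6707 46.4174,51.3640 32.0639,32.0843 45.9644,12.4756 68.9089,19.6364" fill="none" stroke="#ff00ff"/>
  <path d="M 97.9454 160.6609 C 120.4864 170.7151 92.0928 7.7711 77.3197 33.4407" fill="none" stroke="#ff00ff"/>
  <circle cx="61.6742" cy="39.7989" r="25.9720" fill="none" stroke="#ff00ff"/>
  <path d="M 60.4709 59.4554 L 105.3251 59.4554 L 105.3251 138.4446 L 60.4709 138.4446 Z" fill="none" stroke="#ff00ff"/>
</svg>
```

G21
G90
G00 X16.0200 Y127.1764
M3 S375
G1 X60.5937 Y127.1764 F3699
G1 X60.5937 Y59.1078 F3699
G1 X16.0200 Y59.1078 F3699
G1 X16.0200 Y127.1764 F3699
M5
G00 X69.1889 Y214.5531
M3 S375
G1 X46.4174 Y206.8598 F3699
G1 X32.0639 Y226.1395 F3699
G1 X45.9644 Y245.7482 F3699
G1 X68.9089 Y238.5874 F3699
G1 X69.1889 Y214.5531 F3699
M5
G00 X97.9454 Y97.5629
M3 S375
G1 X106.3096 Y116.8092 F3699
G1 X101.6253 Y167.0288 F3699
G1 X89.9447 Y214.3204 F3699
G1 X77.3197 Y224.7831 F3699
M5
G00 X87.6462 Y218.4249
M3 S375
G1 X80.0392 Y236.7899 F3699
G1 X61.6742 Y244.3969 F3699
G1 X43.3092 Y236.7899 F3699
G1 X35.7022 Y218.4249 F3699
G1 X43.3092 Y200.0599 F3699
G1 X61.6742 Y192.4529 F3699
G1 X80.0392 Y200.0599 F3699
G1 X87.6462 Y218.4249 F3699
M5
G00 X60.4709 Y198.7684
M3 S375
G1 X105.3251 Y198.7684 F3699
G1 X105.3251 Y119.7792 F3699
G1 X60.4709 Y119.7792 F3699
G1 X60.4709 Y198.7684 F3699
M5
G00 X0.0000 Y0.0000

1 u = 1 mm; y_m = 258.2238 − y.

[1] `<rect>` rectangle, #ff00ff→engrave S375 F3699: (16.0200,127.1764) → (60.5937,127.1764) → (60.5937,59.1078) → (16.0200,59.1078) → (16.0200,127.1764) (closed)

[2] `<polygon>` regular polygon, #ff00ff→engrave S375 F3699: (69.1889,214.5531) → (46.4174,206.8598) → (32.0639,226.1395) → (45.9644,245.7482) → (68.9089,238.5874) → (69.1889,214.5531) (closed)

[3] `<path>` cubic bezier, #ff00ff→engrave S375 F3699: (97.9454,97.5629) → (106.3096,116.8092) → (101.6253,167.0288) → (89.9447,214.3204) → (77.3197,224.7831)

[4] `<circle>` circle, #ff00ff→engrave S375 F3699: (87.6462,218.4249) → (80.0392,236.7899) → (61.6742,244.3969) → (43.3092,236.7899) → (35.7022,218.4249) → (43.3092,200.0599) → (61.6742,192.4529) → (80.0392,200.0599) → (87.6462,218.4249) (closed)

[5] `<path>` rectangle, #ff00ff→engrave S375 F3699: (60.4709,198.7684) → (105.3251,198.7684) → (105.3251,119.7792) → (60.4709,119.7792) → (60.4709,198.7684) (closed)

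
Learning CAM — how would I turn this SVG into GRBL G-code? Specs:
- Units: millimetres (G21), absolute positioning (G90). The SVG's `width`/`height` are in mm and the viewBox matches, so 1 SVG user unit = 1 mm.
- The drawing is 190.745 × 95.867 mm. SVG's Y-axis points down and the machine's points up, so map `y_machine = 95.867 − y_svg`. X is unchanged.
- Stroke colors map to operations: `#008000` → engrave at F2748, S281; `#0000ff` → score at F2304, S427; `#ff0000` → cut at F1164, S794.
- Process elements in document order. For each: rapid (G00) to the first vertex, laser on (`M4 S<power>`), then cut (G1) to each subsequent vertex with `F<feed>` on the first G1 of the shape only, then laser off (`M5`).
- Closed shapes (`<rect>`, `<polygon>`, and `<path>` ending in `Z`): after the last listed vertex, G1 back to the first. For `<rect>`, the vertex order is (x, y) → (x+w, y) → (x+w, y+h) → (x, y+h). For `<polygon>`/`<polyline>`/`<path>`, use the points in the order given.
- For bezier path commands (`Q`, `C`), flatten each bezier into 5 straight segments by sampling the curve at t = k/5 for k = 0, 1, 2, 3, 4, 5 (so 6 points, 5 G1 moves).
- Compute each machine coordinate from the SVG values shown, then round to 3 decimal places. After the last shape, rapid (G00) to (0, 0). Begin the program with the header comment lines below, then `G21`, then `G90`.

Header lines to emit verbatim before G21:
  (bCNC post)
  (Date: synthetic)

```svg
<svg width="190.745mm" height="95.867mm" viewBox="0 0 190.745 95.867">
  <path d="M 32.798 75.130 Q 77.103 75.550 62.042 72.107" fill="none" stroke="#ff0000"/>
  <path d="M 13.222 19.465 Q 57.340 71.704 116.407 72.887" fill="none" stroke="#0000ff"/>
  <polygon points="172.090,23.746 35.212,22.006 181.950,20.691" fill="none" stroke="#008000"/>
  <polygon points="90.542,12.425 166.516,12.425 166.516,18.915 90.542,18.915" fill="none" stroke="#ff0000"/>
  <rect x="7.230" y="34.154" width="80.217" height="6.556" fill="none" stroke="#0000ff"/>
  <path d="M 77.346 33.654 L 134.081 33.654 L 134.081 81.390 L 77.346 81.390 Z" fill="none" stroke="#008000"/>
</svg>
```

1 u = 1 mm; y_m = 95.867 − y.

[1] `<path>` quadratic bezier, #ff0000→cut S794 F1164: (32.798,20.737) → (48.145,20.724) → (58.743,21.019) → (64.592,21.624) → (65.692,22.537) → (62.042,23.760)

[2] `<path>` quadratic bezier, #0000ff→score S427 F2304: (13.222,76.402) → (31.467,57.549) → (50.908,42.780) → (71.545,32.095) → (93.378,25.495) → (116.407,22.980)

[3] `<polygon>` closed polygon, #008000→engrave S281 F2748: (172.090,72.121) → (35.212,73.861) → (181.950,75.176) → (172.090,72.121) (closed)

[4] `<polygon>` rectangle, #ff0000→cut S794 F1164: (90.542,83.442) → (166.516,83.442) → (166.516,76.952) → (90.542,76.952) → (90.542,83.442) (closed)

[5] `<rect>` rectangle, #0000ff→score S427 F2304: (7.230,61.713) → (87.447,61.713) → (87.447,55.157) → (7.230,55.157) → (7.230,61.713) (closed)

[6] `<path>` rectangle, #008000→engrave S281 F2748: (77.346,62.213) → (134.081,62.213) → (134.081,14.477) → (77.346,14.477) → (77.346,62.213) (closed)

(bCNC post)
(Date: synthetic)
G21
G90
G00 X32.798 Y20.737
M4 S794
G1 X48.145 Y20.724 F1164
G1 X58.743 Y21.019
G1 X64.592 Y21.624
G1 X65.692 Y22.537
G1 X62.042 Y23.760
M5
G00 X13.222 Y76.402
M4 S427
G1 X31.467 Y57.549 F2304
G1 X50.908 Y42.780
G1 X71.545 Y32.095
G1 X93.378 Y25.495
G1 X116.407 Y22.980
M5
G00 X172.090 Y72.121
M4 S281
G1 X35.212 Y73.861 F2748
G1 X181.950 Y75.176
G1 X172.090 Y72.121
M5
G00 X90.542 Y83.442
M4 S794
G1 X166.516 Y83.442 F1164
G1 X166.516 Y76.952
G1 X90.542 Y76.952
G1 X90.542 Y83.442
M5
G00 X7.230 Y61.713
M4 S427
G1 X87.447 Y61.713 F2304
G1 X87.447 Y55.157
G1 X7.230 Y55.157
G1 X7.230 Y61.713
M5
G00 X77.346 Y62.213
M4 S281
G1 X134.081 Y62.213 F2748
G1 X134.081 Y14.477
G1 X77.346 Y14.477
G1 X77.346 Y62.213
M5
G00 X0.000 Y0.000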